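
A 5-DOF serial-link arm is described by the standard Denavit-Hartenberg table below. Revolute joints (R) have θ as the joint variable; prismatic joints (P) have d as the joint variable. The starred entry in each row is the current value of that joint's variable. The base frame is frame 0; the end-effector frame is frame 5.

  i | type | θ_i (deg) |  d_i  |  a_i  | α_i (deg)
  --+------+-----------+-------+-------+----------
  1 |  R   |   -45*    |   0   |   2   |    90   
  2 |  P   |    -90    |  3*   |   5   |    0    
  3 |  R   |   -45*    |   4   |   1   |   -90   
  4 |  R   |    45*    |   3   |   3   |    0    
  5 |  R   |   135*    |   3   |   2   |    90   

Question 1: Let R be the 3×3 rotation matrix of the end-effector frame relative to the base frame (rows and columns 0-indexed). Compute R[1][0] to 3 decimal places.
End-effector x-axis (col 0 of R) = (0.5000,-0.5000,0.7071)
R[1][0] = -0.5000

-0.500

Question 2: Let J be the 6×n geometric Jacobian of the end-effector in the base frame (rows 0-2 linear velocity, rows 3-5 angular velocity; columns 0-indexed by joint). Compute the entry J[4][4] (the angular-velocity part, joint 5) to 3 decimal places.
axis z_4 = (0.5000,-0.5000,-0.7071); lever o_n−o_4 = (2.5000,-2.5000,-0.7071)
cross product → J_v[:, 4] = (-1.4142,-1.4142,0.0000)
J_ω[:, 4] = z_4
entry J[4][4] = -0.5000

-0.500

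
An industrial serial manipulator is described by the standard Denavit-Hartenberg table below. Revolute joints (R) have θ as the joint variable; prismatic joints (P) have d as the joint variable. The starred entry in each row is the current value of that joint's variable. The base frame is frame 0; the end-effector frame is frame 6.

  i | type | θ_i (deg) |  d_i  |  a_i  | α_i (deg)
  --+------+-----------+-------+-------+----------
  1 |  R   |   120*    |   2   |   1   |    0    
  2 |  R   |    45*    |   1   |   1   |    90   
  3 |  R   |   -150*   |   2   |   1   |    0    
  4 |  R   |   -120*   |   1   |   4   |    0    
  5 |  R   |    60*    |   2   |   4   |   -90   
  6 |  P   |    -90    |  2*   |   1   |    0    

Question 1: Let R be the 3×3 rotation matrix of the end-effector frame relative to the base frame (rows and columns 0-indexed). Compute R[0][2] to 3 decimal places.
0.483

End-effector z-axis (col 2 of R) = (0.4830,-0.1294,-0.8660)
R[0][2] = 0.4830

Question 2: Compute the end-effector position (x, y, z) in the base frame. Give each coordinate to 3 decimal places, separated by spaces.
after link 1: o_1 = (-0.5000, 0.8660, 2.0000)
after link 2: o_2 = (-1.4659, 1.1248, 3.0000)
after link 3: o_3 = (-0.1118, 2.8326, 2.5000)
after link 4: o_4 = (0.1470, 3.7985, 6.5000)
after link 5: o_5 = (4.0108, 4.8338, 8.5000)
after link 6: o_6 = (5.2355, 5.5409, 6.7679)

5.235 5.541 6.768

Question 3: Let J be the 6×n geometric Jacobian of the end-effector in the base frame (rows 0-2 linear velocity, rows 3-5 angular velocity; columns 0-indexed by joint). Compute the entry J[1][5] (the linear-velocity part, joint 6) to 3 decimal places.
-0.129

prismatic axis z_5 = (0.4830,-0.1294,-0.8660)
J_v[:, 5] = z_5; J_ω[:, 5] = (0,0,0)
entry J[1][5] = -0.1294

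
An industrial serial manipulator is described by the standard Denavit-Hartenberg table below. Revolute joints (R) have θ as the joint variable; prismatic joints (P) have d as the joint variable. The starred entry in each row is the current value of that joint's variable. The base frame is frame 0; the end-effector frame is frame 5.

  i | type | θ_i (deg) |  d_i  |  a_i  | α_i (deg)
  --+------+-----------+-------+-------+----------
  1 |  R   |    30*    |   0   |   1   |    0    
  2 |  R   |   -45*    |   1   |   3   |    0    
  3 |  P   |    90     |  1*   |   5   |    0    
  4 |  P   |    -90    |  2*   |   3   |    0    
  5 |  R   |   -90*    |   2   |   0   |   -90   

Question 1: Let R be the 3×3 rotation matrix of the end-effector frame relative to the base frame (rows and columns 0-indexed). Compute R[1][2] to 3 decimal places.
End-effector z-axis (col 2 of R) = (0.9659,-0.2588,0.0000)
R[1][2] = -0.2588

-0.259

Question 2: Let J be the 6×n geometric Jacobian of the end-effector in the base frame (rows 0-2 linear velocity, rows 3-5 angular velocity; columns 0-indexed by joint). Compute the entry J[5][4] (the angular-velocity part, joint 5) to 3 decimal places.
1.000

axis z_4 = (0.0000,0.0000,1.0000); lever o_n−o_4 = (0.0000,0.0000,2.0000)
cross product → J_v[:, 4] = (0.0000,0.0000,0.0000)
J_ω[:, 4] = z_4
entry J[5][4] = 1.0000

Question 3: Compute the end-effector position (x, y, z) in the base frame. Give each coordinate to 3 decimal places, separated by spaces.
after link 1: o_1 = (0.8660, 0.5000, 0.0000)
after link 2: o_2 = (3.7638, -0.2765, 1.0000)
after link 3: o_3 = (5.0579, 4.5532, 2.0000)
after link 4: o_4 = (7.9557, 3.7767, 4.0000)
after link 5: o_5 = (7.9557, 3.7767, 6.0000)

7.956 3.777 6.000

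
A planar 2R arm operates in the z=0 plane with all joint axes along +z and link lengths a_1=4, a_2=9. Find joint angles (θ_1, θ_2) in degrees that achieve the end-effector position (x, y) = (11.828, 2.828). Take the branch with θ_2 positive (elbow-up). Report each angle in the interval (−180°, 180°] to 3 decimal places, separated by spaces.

cos θ_2 = (147.8992−4²−9²)/(2·4·9) = 0.7069; θ_2 = 45.0141° (elbow-up)
β = atan2(2.8280,11.8280) = 13.4466°; ψ = atan2(6.3655,10.3624) = 31.5620°
θ_1 = β − ψ = -18.1154°

-18.115 45.014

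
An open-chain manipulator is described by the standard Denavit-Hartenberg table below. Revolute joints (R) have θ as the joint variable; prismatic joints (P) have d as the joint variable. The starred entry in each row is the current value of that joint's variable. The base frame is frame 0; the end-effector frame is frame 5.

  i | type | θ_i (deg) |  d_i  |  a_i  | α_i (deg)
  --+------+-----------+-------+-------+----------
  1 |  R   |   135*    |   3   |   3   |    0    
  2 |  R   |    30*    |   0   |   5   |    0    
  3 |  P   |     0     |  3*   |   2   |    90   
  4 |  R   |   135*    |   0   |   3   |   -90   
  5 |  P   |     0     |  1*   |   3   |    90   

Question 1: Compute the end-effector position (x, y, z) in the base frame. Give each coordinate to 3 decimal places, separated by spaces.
-4.102 2.652 9.536

after link 1: o_1 = (-2.1213, 2.1213, 3.0000)
after link 2: o_2 = (-6.9509, 3.4154, 3.0000)
after link 3: o_3 = (-8.8828, 3.9331, 6.0000)
after link 4: o_4 = (-6.8338, 3.3840, 8.1213)
after link 5: o_5 = (-4.1017, 2.6520, 9.5355)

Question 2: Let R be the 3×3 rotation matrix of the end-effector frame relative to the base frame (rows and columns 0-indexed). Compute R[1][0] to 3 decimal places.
-0.183

End-effector x-axis (col 0 of R) = (0.6830,-0.1830,0.7071)
R[1][0] = -0.1830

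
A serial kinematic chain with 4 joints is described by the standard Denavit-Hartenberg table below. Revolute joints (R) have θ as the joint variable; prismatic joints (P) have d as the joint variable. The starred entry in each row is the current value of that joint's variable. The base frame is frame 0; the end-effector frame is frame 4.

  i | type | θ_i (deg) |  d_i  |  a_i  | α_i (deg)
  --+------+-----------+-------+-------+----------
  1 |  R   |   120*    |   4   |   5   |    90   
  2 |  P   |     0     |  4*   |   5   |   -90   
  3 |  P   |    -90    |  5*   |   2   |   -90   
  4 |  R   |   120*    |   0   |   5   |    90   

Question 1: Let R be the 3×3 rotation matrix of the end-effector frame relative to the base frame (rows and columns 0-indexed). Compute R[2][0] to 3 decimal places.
-0.866

End-effector x-axis (col 0 of R) = (-0.4330,-0.2500,-0.8660)
R[2][0] = -0.8660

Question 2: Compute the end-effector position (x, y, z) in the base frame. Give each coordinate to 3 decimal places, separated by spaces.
-1.969 10.410 4.670

after link 1: o_1 = (-2.5000, 4.3301, 4.0000)
after link 2: o_2 = (-1.5359, 10.6603, 4.0000)
after link 3: o_3 = (0.1962, 11.6603, 9.0000)
after link 4: o_4 = (-1.9689, 10.4103, 4.6699)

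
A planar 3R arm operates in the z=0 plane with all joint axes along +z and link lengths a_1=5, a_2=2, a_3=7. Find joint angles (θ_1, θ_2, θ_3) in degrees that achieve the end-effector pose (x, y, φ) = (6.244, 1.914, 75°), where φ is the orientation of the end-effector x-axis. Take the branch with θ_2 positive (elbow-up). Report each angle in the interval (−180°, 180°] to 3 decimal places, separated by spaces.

-59.995 44.996 89.998

wrist centre = target − a_3·(cos φ, sin φ) = (4.4323, -4.8475)
cos θ_2 = (43.1431−5²−2²)/(2·5·2) = 0.7072; θ_2 = 44.9963° (elbow-up)
β = atan2(-4.8475,4.4323) = -47.5619°; ψ = atan2(1.4141,6.4143) = 12.4328°
θ_1 = β − ψ = -59.9947°
θ_3 = φ − θ_1 − θ_2 = 89.9984° (wrapped to (-180°,180°])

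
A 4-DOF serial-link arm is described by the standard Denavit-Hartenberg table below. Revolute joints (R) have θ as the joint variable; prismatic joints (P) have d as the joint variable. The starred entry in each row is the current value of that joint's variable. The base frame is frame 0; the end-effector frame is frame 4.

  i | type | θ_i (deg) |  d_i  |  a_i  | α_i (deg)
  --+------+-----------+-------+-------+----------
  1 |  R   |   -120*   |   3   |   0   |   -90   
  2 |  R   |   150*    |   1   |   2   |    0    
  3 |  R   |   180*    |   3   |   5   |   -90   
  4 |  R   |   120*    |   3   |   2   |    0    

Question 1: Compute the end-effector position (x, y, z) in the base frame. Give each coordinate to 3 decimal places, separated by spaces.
0.348 -3.933 1.402

after link 1: o_1 = (0.0000, 0.0000, 3.0000)
after link 2: o_2 = (1.7321, 1.0000, 2.0000)
after link 3: o_3 = (2.1651, -4.2500, 4.5000)
after link 4: o_4 = (0.3481, -3.9330, 1.4019)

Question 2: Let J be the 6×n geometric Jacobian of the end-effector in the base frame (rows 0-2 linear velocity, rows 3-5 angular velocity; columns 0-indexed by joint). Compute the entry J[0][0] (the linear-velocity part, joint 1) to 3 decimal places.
3.933

axis z_0 = ẑ; lever o_n−o_0 = (0.3481,-3.9330,1.4019)
cross product → J_v[:, 0] = (3.9330,0.3481,-0.0000)
J_ω[:, 0] = z_0
entry J[0][0] = 3.9330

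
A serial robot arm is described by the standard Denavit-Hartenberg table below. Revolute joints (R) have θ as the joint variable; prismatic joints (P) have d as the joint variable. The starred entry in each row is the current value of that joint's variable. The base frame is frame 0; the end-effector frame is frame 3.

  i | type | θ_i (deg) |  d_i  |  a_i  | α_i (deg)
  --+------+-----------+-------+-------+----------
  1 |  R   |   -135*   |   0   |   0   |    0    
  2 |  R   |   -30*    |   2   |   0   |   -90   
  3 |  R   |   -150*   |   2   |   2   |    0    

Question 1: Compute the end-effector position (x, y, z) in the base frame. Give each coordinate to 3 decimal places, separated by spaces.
after link 1: o_1 = (0.0000, 0.0000, 0.0000)
after link 2: o_2 = (0.0000, 0.0000, 2.0000)
after link 3: o_3 = (2.1907, -1.4836, 3.0000)

2.191 -1.484 3.000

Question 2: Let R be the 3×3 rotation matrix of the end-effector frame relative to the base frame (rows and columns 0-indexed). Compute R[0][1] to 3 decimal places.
End-effector y-axis (col 1 of R) = (-0.4830,-0.1294,0.8660)
R[0][1] = -0.4830

-0.483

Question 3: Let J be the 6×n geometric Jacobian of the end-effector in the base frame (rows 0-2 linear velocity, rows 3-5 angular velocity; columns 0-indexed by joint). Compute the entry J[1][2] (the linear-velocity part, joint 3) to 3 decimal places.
axis z_2 = (0.2588,-0.9659,0.0000); lever o_n−o_2 = (2.1907,-1.4836,1.0000)
cross product → J_v[:, 2] = (-0.9659,-0.2588,1.7321)
J_ω[:, 2] = z_2
entry J[1][2] = -0.2588

-0.259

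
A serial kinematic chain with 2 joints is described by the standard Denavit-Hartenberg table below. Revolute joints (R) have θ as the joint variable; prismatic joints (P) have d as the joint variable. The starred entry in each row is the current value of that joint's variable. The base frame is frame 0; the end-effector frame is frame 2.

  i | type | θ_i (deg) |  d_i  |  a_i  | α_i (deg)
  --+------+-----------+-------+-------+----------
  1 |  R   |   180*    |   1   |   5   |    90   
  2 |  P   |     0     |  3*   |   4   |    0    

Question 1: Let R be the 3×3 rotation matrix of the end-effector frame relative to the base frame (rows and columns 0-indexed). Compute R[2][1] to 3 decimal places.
End-effector y-axis (col 1 of R) = (-0.0000,-0.0000,1.0000)
R[2][1] = 1.0000

1.000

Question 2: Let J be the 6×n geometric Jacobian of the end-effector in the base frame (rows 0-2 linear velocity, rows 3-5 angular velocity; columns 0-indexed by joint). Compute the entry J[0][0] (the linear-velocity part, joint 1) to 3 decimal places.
axis z_0 = ẑ; lever o_n−o_0 = (-9.0000,3.0000,1.0000)
cross product → J_v[:, 0] = (-3.0000,-9.0000,0.0000)
J_ω[:, 0] = z_0
entry J[0][0] = -3.0000

-3.000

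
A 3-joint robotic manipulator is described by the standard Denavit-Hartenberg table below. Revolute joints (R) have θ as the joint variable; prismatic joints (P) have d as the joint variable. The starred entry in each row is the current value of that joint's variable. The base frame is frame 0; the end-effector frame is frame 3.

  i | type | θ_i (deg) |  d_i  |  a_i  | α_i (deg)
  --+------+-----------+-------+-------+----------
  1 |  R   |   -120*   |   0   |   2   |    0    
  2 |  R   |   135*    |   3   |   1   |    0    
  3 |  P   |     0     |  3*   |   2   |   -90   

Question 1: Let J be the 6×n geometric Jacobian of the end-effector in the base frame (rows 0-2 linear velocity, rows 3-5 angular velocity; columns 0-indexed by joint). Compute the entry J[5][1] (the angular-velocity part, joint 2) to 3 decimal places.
axis z_1 = (0.0000,0.0000,1.0000); lever o_n−o_1 = (2.8978,0.7765,6.0000)
cross product → J_v[:, 1] = (-0.7765,2.8978,0.0000)
J_ω[:, 1] = z_1
entry J[5][1] = 1.0000

1.000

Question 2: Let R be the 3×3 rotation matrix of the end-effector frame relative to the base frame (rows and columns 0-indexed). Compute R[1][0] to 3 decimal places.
End-effector x-axis (col 0 of R) = (0.9659,0.2588,0.0000)
R[1][0] = 0.2588

0.259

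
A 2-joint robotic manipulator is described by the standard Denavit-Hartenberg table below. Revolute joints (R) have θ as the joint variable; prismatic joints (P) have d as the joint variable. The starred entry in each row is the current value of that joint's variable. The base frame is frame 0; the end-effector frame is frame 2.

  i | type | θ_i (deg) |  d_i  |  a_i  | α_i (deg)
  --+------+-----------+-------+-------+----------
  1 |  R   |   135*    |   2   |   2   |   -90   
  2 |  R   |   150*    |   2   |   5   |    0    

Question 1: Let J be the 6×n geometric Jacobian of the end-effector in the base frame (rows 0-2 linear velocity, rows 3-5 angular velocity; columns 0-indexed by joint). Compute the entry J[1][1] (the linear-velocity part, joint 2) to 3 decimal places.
-1.768

axis z_1 = (-0.7071,-0.7071,0.0000); lever o_n−o_1 = (1.6476,-4.4761,-2.5000)
cross product → J_v[:, 1] = (1.7678,-1.7678,4.3301)
J_ω[:, 1] = z_1
entry J[1][1] = -1.7678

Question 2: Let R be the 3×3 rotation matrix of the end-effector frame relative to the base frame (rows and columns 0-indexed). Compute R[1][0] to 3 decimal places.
End-effector x-axis (col 0 of R) = (0.6124,-0.6124,-0.5000)
R[1][0] = -0.6124

-0.612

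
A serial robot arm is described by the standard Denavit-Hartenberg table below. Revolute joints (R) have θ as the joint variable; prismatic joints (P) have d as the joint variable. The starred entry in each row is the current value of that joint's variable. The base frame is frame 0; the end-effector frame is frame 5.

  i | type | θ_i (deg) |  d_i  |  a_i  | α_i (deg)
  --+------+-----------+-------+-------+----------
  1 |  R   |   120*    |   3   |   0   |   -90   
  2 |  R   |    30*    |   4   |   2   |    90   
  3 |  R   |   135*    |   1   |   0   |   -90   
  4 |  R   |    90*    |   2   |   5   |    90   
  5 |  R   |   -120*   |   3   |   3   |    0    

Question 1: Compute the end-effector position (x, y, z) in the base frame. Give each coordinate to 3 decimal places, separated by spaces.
-5.173 -4.128 0.684

after link 1: o_1 = (0.0000, 0.0000, 3.0000)
after link 2: o_2 = (-4.3301, -0.5000, 2.0000)
after link 3: o_3 = (-4.5801, -0.0670, 2.8660)
after link 4: o_4 = (-1.4930, -2.5856, -0.7570)
after link 5: o_5 = (-5.1731, -4.1285, 0.6841)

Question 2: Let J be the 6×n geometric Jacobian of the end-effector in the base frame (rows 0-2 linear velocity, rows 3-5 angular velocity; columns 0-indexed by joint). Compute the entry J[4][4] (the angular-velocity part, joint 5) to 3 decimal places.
axis z_4 = (-0.3062,-0.8839,0.3536); lever o_n−o_4 = (-3.6800,-1.5429,1.4411)
cross product → J_v[:, 4] = (-0.7283,-0.8598,-2.7803)
J_ω[:, 4] = z_4
entry J[4][4] = -0.8839

-0.884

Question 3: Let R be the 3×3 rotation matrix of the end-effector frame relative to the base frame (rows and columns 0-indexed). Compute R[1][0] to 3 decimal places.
End-effector x-axis (col 0 of R) = (-0.9205,0.3696,0.1268)
R[1][0] = 0.3696

0.370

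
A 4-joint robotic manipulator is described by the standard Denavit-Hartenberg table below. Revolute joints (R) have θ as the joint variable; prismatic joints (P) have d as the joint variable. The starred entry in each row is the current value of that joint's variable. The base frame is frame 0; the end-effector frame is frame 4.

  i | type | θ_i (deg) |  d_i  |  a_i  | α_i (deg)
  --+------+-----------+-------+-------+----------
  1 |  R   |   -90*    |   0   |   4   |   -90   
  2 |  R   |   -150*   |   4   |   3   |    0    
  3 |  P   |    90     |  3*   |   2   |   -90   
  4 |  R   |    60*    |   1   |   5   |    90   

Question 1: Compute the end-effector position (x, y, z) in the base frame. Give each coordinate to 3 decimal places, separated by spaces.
after link 1: o_1 = (0.0000, -4.0000, 0.0000)
after link 2: o_2 = (4.0000, -1.4019, 1.5000)
after link 3: o_3 = (7.0000, -2.4019, 3.2321)
after link 4: o_4 = (2.6699, -4.5179, 4.8971)

2.670 -4.518 4.897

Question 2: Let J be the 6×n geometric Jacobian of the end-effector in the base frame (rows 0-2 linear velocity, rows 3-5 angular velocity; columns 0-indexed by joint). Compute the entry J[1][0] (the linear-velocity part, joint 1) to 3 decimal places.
axis z_0 = ẑ; lever o_n−o_0 = (2.6699,-4.5179,4.8971)
cross product → J_v[:, 0] = (4.5179,2.6699,-0.0000)
J_ω[:, 0] = z_0
entry J[1][0] = 2.6699

2.670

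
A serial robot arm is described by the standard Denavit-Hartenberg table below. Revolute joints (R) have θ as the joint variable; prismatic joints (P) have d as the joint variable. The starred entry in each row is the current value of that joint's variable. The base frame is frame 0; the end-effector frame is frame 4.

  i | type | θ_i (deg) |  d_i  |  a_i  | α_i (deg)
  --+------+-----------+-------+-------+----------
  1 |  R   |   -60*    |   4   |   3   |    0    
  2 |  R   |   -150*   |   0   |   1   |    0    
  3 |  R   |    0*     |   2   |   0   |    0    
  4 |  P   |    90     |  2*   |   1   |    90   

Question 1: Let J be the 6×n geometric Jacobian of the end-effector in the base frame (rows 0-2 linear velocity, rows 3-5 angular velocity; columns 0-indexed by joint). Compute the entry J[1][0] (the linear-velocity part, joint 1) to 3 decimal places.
0.134

axis z_0 = ẑ; lever o_n−o_0 = (0.1340,-2.9641,8.0000)
cross product → J_v[:, 0] = (2.9641,0.1340,-0.0000)
J_ω[:, 0] = z_0
entry J[1][0] = 0.1340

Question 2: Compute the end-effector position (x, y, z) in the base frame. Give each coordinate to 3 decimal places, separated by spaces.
after link 1: o_1 = (1.5000, -2.5981, 4.0000)
after link 2: o_2 = (0.6340, -2.0981, 4.0000)
after link 3: o_3 = (0.6340, -2.0981, 6.0000)
after link 4: o_4 = (0.1340, -2.9641, 8.0000)

0.134 -2.964 8.000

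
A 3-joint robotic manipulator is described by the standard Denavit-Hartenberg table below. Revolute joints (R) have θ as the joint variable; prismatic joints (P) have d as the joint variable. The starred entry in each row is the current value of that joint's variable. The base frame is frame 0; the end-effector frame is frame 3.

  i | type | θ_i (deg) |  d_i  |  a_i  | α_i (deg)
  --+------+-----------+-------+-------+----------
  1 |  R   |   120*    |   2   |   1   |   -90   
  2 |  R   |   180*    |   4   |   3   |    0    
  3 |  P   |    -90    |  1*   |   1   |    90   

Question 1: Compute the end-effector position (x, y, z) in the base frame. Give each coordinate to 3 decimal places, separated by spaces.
-3.330 -4.232 1.000

after link 1: o_1 = (-0.5000, 0.8660, 2.0000)
after link 2: o_2 = (-2.4641, -3.7321, 2.0000)
after link 3: o_3 = (-3.3301, -4.2321, 1.0000)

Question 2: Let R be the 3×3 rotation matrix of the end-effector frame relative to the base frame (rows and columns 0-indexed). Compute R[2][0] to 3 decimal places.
End-effector x-axis (col 0 of R) = (-0.0000,0.0000,-1.0000)
R[2][0] = -1.0000

-1.000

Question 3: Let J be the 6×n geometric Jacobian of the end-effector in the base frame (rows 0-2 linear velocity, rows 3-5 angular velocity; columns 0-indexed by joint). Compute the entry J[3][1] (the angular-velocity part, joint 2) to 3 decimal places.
-0.866

axis z_1 = (-0.8660,-0.5000,0.0000); lever o_n−o_1 = (-2.8301,-5.0981,-1.0000)
cross product → J_v[:, 1] = (0.5000,-0.8660,3.0000)
J_ω[:, 1] = z_1
entry J[3][1] = -0.8660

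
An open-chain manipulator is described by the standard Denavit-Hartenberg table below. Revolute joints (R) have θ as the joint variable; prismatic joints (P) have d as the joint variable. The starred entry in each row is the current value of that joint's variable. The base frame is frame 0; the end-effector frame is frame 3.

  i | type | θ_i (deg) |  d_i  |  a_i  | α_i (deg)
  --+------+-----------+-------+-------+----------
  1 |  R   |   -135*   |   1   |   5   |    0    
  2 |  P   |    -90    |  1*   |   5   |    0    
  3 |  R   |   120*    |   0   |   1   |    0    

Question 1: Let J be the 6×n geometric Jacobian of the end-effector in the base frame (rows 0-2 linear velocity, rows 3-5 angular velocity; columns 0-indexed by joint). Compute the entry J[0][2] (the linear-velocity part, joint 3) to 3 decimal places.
0.966

axis z_2 = (0.0000,0.0000,1.0000); lever o_n−o_2 = (-0.2588,-0.9659,0.0000)
cross product → J_v[:, 2] = (0.9659,-0.2588,0.0000)
J_ω[:, 2] = z_2
entry J[0][2] = 0.9659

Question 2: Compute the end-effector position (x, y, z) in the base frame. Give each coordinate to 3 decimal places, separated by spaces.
after link 1: o_1 = (-3.5355, -3.5355, 1.0000)
after link 2: o_2 = (-7.0711, -0.0000, 2.0000)
after link 3: o_3 = (-7.3299, -0.9659, 2.0000)

-7.330 -0.966 2.000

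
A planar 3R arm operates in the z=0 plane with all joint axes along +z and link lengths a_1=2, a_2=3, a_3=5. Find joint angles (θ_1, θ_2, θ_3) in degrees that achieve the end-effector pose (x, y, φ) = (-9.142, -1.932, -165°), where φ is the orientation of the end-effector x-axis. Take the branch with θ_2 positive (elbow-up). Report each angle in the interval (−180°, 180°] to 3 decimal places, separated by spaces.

wrist centre = target − a_3·(cos φ, sin φ) = (-4.3124, -0.6379)
cos θ_2 = (19.0035−2²−3²)/(2·2·3) = 0.5003; θ_2 = 59.9809° (elbow-up)
β = atan2(-0.6379,-4.3124) = -171.5856°; ψ = atan2(2.5976,3.5009) = 36.5747°
θ_1 = β − ψ = -208.1603°
θ_3 = φ − θ_1 − θ_2 = -16.8206° (wrapped to (-180°,180°])

151.840 59.981 -16.821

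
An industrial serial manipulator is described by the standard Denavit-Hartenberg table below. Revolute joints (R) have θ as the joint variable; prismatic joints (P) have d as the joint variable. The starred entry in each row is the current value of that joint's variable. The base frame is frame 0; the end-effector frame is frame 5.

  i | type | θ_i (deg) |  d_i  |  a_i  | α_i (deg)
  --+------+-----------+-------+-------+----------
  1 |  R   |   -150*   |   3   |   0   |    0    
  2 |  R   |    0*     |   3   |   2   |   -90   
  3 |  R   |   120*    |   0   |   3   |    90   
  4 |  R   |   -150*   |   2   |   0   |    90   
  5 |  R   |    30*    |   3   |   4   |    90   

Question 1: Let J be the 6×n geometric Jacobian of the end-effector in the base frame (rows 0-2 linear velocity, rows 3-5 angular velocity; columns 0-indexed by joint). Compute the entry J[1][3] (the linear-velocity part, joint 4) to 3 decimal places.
axis z_3 = (-0.7500,-0.4330,-0.5000); lever o_n−o_3 = (-4.5155,-3.6071,1.8971)
cross product → J_v[:, 3] = (-2.6250,3.6806,0.7500)
J_ω[:, 3] = z_3
entry J[1][3] = 3.6806

3.681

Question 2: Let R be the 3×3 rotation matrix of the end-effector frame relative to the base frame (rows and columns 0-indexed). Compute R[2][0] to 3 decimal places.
End-effector x-axis (col 0 of R) = (-0.9163,-0.0290,0.3995)
R[2][0] = 0.3995

0.400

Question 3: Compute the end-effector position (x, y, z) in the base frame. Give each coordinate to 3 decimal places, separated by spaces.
-4.949 -3.857 5.299

after link 1: o_1 = (0.0000, 0.0000, 3.0000)
after link 2: o_2 = (-1.7321, -1.0000, 6.0000)
after link 3: o_3 = (-0.4330, -0.2500, 3.4019)
after link 4: o_4 = (-1.9330, -1.1160, 2.4019)
after link 5: o_5 = (-4.9486, -3.8571, 5.2990)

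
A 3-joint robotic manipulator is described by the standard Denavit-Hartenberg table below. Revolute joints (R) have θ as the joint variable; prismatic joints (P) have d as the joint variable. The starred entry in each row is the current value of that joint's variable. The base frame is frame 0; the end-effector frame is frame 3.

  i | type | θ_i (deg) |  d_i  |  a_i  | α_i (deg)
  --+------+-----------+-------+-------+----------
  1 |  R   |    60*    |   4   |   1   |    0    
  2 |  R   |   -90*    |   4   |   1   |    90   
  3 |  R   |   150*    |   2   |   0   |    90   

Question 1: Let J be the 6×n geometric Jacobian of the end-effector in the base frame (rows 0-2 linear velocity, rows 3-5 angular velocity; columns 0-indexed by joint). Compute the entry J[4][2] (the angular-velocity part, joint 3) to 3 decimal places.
-0.866

axis z_2 = (-0.5000,-0.8660,0.0000); lever o_n−o_2 = (-1.0000,-1.7321,0.0000)
cross product → J_v[:, 2] = (0.0000,-0.0000,0.0000)
J_ω[:, 2] = z_2
entry J[4][2] = -0.8660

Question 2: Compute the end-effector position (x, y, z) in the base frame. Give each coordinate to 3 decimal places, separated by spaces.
after link 1: o_1 = (0.5000, 0.8660, 4.0000)
after link 2: o_2 = (1.3660, 0.3660, 8.0000)
after link 3: o_3 = (0.3660, -1.3660, 8.0000)

0.366 -1.366 8.000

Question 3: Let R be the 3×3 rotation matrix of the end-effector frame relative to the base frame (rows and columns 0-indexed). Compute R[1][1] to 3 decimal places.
End-effector y-axis (col 1 of R) = (-0.5000,-0.8660,0.0000)
R[1][1] = -0.8660

-0.866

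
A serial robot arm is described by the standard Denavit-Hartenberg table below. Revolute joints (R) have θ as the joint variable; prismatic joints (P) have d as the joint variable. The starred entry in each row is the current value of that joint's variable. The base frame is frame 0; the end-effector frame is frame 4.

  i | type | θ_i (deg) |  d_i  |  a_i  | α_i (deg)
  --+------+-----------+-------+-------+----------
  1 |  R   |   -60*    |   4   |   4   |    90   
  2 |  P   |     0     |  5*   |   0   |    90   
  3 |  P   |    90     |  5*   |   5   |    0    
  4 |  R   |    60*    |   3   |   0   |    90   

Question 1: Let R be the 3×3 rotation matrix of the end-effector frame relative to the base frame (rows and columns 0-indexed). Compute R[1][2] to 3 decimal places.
-0.866

End-effector z-axis (col 2 of R) = (-0.5000,-0.8660,0.0000)
R[1][2] = -0.8660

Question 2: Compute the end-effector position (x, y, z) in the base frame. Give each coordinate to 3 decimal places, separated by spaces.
-6.660 -8.464 -4.000

after link 1: o_1 = (2.0000, -3.4641, 4.0000)
after link 2: o_2 = (-2.3301, -5.9641, 4.0000)
after link 3: o_3 = (-6.6603, -8.4641, -1.0000)
after link 4: o_4 = (-6.6603, -8.4641, -4.0000)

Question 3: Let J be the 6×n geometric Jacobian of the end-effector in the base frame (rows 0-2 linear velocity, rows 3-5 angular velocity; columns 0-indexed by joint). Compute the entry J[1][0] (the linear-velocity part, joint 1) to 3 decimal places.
-6.660

axis z_0 = ẑ; lever o_n−o_0 = (-6.6603,-8.4641,-4.0000)
cross product → J_v[:, 0] = (8.4641,-6.6603,0.0000)
J_ω[:, 0] = z_0
entry J[1][0] = -6.6603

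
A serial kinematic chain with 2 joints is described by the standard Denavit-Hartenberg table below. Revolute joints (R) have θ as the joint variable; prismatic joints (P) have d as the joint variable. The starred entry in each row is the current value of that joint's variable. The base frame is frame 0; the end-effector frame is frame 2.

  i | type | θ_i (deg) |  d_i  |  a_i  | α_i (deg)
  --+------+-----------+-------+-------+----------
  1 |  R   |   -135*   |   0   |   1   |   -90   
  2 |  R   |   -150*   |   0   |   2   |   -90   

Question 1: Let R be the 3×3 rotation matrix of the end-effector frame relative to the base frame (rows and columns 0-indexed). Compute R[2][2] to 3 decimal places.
0.866

End-effector z-axis (col 2 of R) = (-0.3536,-0.3536,0.8660)
R[2][2] = 0.8660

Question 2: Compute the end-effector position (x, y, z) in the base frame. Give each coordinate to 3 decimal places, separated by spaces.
0.518 0.518 1.000

after link 1: o_1 = (-0.7071, -0.7071, 0.0000)
after link 2: o_2 = (0.5176, 0.5176, 1.0000)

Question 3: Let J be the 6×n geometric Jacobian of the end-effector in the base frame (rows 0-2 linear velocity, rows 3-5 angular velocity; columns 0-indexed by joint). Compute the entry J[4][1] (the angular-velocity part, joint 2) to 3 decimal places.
axis z_1 = (0.7071,-0.7071,0.0000); lever o_n−o_1 = (1.2247,1.2247,1.0000)
cross product → J_v[:, 1] = (-0.7071,-0.7071,1.7321)
J_ω[:, 1] = z_1
entry J[4][1] = -0.7071

-0.707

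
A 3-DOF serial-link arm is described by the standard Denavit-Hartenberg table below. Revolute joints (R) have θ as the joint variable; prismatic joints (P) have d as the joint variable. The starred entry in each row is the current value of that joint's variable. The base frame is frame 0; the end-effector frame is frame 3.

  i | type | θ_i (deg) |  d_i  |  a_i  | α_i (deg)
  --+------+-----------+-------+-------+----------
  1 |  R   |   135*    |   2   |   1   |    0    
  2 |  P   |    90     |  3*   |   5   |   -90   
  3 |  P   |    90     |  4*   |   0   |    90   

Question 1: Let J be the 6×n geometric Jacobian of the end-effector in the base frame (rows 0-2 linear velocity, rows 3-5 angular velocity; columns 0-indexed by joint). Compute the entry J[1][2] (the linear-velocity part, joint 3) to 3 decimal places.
-0.707

prismatic axis z_2 = (0.7071,-0.7071,0.0000)
J_v[:, 2] = z_2; J_ω[:, 2] = (0,0,0)
entry J[1][2] = -0.7071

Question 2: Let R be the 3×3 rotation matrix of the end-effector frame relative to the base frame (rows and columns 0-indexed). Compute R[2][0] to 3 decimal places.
-1.000

End-effector x-axis (col 0 of R) = (-0.0000,-0.0000,-1.0000)
R[2][0] = -1.0000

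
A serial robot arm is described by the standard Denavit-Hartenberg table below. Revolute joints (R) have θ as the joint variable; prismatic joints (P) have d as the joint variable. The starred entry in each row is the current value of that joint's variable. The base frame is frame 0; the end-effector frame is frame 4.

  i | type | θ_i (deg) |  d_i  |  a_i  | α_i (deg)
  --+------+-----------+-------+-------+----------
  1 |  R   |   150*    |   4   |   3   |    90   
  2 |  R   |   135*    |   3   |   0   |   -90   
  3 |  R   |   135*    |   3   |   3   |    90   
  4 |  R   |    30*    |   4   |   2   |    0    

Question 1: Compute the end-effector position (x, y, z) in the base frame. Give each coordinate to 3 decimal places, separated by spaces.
after link 1: o_1 = (-2.5981, 1.5000, 4.0000)
after link 2: o_2 = (-1.0981, 4.0981, 4.0000)
after link 3: o_3 = (-1.6207, 1.9503, 0.3787)
after link 4: o_4 = (-2.0528, -2.4804, 0.8055)

-2.053 -2.480 0.806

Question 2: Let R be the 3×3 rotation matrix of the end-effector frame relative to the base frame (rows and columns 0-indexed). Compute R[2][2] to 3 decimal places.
End-effector z-axis (col 2 of R) = (0.0795,-0.8624,0.5000)
R[2][2] = 0.5000

0.500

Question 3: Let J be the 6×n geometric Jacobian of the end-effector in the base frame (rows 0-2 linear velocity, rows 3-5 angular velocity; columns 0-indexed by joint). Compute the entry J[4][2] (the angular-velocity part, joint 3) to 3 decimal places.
-0.354

axis z_2 = (0.6124,-0.3536,-0.7071); lever o_n−o_2 = (-0.9547,-6.5785,-3.1945)
cross product → J_v[:, 2] = (-3.5223,2.6313,-4.3660)
J_ω[:, 2] = z_2
entry J[4][2] = -0.3536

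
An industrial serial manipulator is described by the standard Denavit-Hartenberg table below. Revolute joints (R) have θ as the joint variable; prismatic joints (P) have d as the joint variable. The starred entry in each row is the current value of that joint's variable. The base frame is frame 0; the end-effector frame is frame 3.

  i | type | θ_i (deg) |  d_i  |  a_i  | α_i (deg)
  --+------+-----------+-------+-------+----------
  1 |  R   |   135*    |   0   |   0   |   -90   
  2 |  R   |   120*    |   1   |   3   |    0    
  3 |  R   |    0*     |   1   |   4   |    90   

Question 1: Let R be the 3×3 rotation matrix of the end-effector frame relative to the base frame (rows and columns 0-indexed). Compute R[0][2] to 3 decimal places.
End-effector z-axis (col 2 of R) = (-0.6124,0.6124,-0.5000)
R[0][2] = -0.6124

-0.612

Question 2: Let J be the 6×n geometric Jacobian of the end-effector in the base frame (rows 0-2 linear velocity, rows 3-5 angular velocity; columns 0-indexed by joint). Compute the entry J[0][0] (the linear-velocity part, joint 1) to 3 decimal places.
axis z_0 = ẑ; lever o_n−o_0 = (1.0607,-3.8891,-6.0622)
cross product → J_v[:, 0] = (3.8891,1.0607,-0.0000)
J_ω[:, 0] = z_0
entry J[0][0] = 3.8891

3.889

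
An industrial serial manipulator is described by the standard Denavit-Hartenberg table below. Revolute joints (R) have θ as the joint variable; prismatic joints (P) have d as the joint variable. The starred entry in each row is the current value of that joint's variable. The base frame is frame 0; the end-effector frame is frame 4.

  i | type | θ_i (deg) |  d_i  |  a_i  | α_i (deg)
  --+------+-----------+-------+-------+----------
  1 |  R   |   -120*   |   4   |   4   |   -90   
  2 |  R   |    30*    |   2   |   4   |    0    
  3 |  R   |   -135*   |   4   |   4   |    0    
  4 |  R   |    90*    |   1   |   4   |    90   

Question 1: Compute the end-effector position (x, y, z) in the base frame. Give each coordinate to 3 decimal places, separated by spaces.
0.916 -12.414 6.899

after link 1: o_1 = (-2.0000, -3.4641, 4.0000)
after link 2: o_2 = (-2.0000, -7.4641, 2.0000)
after link 3: o_3 = (1.9817, -8.5675, 5.8637)
after link 4: o_4 = (0.9159, -12.4136, 6.8990)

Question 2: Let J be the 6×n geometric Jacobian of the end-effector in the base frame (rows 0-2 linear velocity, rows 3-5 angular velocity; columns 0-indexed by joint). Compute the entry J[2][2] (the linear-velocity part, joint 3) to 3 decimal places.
axis z_2 = (0.8660,-0.5000,0.0000); lever o_n−o_2 = (2.9159,-4.9495,4.8990)
cross product → J_v[:, 2] = (-2.4495,-4.2426,-2.8284)
J_ω[:, 2] = z_2
entry J[2][2] = -2.8284

-2.828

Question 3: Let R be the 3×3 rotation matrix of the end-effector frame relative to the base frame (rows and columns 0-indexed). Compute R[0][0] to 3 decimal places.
-0.483

End-effector x-axis (col 0 of R) = (-0.4830,-0.8365,0.2588)
R[0][0] = -0.4830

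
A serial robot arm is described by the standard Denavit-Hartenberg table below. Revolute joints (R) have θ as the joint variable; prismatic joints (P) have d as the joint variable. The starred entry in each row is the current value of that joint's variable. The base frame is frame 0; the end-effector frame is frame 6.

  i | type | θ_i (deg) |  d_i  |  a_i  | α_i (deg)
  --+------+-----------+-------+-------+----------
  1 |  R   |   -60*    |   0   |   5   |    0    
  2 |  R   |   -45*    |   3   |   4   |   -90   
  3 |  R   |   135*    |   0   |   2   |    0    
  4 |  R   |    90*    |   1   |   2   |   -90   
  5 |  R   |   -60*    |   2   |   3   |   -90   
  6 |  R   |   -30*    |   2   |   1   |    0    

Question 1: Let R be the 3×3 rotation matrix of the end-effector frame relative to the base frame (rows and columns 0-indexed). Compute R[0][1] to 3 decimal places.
0.623

End-effector y-axis (col 1 of R) = (0.6225,0.6502,-0.4356)
R[0][1] = 0.6225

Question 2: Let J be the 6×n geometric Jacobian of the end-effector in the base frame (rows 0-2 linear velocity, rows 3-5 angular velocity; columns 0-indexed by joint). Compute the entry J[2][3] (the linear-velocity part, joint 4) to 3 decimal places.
2.238

axis z_3 = (0.9659,-0.2588,0.0000); lever o_n−o_3 = (3.8132,1.2952,5.7736)
cross product → J_v[:, 3] = (-1.4943,-5.5768,2.2380)
J_ω[:, 3] = z_3
entry J[2][3] = 2.2380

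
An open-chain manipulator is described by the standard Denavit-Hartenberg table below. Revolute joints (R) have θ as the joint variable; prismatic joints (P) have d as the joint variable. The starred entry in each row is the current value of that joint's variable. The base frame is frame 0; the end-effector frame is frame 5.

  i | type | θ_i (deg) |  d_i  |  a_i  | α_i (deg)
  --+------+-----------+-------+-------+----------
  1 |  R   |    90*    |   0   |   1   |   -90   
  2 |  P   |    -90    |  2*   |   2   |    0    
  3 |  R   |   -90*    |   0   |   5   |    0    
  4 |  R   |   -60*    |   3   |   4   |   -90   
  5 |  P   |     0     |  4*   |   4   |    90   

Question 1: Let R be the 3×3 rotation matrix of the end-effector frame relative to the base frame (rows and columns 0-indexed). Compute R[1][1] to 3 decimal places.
-0.866

End-effector y-axis (col 1 of R) = (-0.0000,-0.8660,0.5000)
R[1][1] = -0.8660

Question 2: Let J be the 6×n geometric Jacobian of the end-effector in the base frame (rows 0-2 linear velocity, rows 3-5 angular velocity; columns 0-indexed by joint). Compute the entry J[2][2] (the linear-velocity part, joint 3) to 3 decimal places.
axis z_2 = (-1.0000,0.0000,0.0000); lever o_n−o_2 = (-3.0000,-12.4641,-4.9282)
cross product → J_v[:, 2] = (0.0000,-4.9282,12.4641)
J_ω[:, 2] = z_2
entry J[2][2] = 12.4641

12.464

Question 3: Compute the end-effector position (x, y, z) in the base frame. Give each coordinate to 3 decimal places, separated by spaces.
after link 1: o_1 = (0.0000, 1.0000, 0.0000)
after link 2: o_2 = (-2.0000, 1.0000, 2.0000)
after link 3: o_3 = (-2.0000, -4.0000, 2.0000)
after link 4: o_4 = (-5.0000, -6.0000, -1.4641)
after link 5: o_5 = (-5.0000, -11.4641, -2.9282)

-5.000 -11.464 -2.928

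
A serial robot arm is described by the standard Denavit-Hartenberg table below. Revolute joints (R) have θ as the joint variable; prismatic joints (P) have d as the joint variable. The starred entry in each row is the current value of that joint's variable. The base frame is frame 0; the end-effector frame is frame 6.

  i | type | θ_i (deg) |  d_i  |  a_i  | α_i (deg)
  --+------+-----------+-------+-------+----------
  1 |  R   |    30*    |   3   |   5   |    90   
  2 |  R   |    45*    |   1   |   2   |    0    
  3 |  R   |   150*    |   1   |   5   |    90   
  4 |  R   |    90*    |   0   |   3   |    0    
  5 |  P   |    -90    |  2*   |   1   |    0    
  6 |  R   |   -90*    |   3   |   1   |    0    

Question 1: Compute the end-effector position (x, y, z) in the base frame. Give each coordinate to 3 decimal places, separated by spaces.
1.415 -3.802 7.691

after link 1: o_1 = (4.3301, 2.5000, 3.0000)
after link 2: o_2 = (6.0549, 2.3411, 4.4142)
after link 3: o_3 = (2.3723, -0.9398, 3.1201)
after link 4: o_4 = (3.8723, -3.5378, 3.1201)
after link 5: o_5 = (2.5875, -4.2796, 4.7932)
after link 6: o_6 = (1.4151, -3.8018, 7.6909)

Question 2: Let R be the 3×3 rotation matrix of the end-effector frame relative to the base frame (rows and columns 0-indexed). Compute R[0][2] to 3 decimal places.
End-effector z-axis (col 2 of R) = (-0.2241,-0.1294,0.9659)
R[0][2] = -0.2241

-0.224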